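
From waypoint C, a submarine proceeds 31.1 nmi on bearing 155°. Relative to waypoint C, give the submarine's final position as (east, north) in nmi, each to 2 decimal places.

Leg 1 (155°, 31.1 nmi): east 31.1 sin 155° = 13.14, north 31.1 cos 155° = -28.19
Summing: 13.14 nmi east, -28.19 nmi north → (13.14, -28.19).

(13.14, -28.19)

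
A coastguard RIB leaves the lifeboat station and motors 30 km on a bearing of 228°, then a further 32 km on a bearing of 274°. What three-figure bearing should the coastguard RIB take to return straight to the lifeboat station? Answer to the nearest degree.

072°

Leg 1 (228°, 30 km): east 30 sin 228° = -22.29, north 30 cos 228° = -20.07
Leg 2 (274°, 32 km): east 32 sin 274° = -31.92, north 32 cos 274° = 2.23
Net displacement: -54.22 east, -17.84 north. Direction back to start is (54.22, 17.84): bearing = atan2(54.22, 17.84) mod 360° = 71.78° ≈ 072°.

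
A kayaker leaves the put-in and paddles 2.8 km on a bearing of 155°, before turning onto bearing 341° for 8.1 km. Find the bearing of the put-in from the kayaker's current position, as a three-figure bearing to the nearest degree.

164°

Leg 1 (155°, 2.8 km): east 2.8 sin 155° = 1.18, north 2.8 cos 155° = -2.54
Leg 2 (341°, 8.1 km): east 8.1 sin 341° = -2.64, north 8.1 cos 341° = 7.66
Net displacement: -1.45 east, 5.12 north. Direction back to start is (1.45, -5.12): bearing = atan2(1.45, -5.12) mod 360° = 164.15° ≈ 164°.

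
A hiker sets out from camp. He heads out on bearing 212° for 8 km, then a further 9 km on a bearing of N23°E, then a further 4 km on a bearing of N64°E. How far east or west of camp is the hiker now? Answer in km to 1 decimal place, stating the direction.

Leg 1 (212°, 8 km): east 8 sin 212° = -4.24, north 8 cos 212° = -6.78
Leg 2 (N23°E, 9 km): east 9 sin 23° = 3.52, north 9 cos 23° = 8.28
Leg 3 (N64°E, 4 km): east 4 sin 64° = 3.60, north 4 cos 64° = 1.75
Net east component: 2.87 km.

2.9 km east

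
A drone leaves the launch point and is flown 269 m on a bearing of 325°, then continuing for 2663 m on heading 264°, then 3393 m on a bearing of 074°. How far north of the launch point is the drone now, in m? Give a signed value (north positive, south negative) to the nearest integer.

877 m

Leg 1 (325°, 269 m): east 269 sin 325° = -154.29, north 269 cos 325° = 220.35
Leg 2 (264°, 2663 m): east 2663 sin 264° = -2648.41, north 2663 cos 264° = -278.36
Leg 3 (074°, 3393 m): east 3393 sin 74° = 3261.56, north 3393 cos 74° = 935.24
Net north component: 877.23 m.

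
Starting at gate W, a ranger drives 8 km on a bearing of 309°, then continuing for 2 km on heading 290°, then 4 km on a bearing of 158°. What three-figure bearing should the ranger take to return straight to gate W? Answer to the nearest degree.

107°

Leg 1 (309°, 8 km): east 8 sin 309° = -6.22, north 8 cos 309° = 5.03
Leg 2 (290°, 2 km): east 2 sin 290° = -1.88, north 2 cos 290° = 0.68
Leg 3 (158°, 4 km): east 4 sin 158° = 1.50, north 4 cos 158° = -3.71
Net displacement: -6.60 east, 2.01 north. Direction back to start is (6.60, -2.01): bearing = atan2(6.60, -2.01) mod 360° = 106.94° ≈ 107°.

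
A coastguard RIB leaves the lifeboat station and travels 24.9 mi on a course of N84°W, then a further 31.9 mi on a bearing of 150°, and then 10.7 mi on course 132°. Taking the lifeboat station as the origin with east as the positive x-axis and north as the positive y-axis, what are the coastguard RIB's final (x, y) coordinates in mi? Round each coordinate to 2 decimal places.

(-0.86, -32.18)

Leg 1 (N84°W, 24.9 mi): east 24.9 sin 276° = -24.76, north 24.9 cos 276° = 2.60
Leg 2 (150°, 31.9 mi): east 31.9 sin 150° = 15.95, north 31.9 cos 150° = -27.63
Leg 3 (132°, 10.7 mi): east 10.7 sin 132° = 7.95, north 10.7 cos 132° = -7.16
Summing: -0.86 mi east, -32.18 mi north → (-0.86, -32.18).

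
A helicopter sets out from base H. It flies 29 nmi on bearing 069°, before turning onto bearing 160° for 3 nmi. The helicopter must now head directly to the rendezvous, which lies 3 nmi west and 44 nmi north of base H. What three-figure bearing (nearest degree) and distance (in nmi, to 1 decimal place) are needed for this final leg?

320°, 47.9 nmi

Leg 1 (069°, 29 nmi): east 29 sin 69° = 27.07, north 29 cos 69° = 10.39
Leg 2 (160°, 3 nmi): east 3 sin 160° = 1.03, north 3 cos 160° = -2.82
Current position: (28.10, 7.57). Target: (-3, 44). Remaining: Δeast = -31.10, Δnorth = 36.43.
Bearing = atan2(-31.10, 36.43) mod 360° = 319.51°; distance = √((-31.10)² + (36.43)²) = 47.897 nmi.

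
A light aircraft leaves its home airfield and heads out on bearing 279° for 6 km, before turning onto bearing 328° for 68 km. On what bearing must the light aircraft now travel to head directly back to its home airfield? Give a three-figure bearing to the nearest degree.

Leg 1 (279°, 6 km): east 6 sin 279° = -5.93, north 6 cos 279° = 0.94
Leg 2 (328°, 68 km): east 68 sin 328° = -36.03, north 68 cos 328° = 57.67
Net displacement: -41.96 east, 58.61 north. Direction back to start is (41.96, -58.61): bearing = atan2(41.96, -58.61) mod 360° = 144.40° ≈ 144°.

144°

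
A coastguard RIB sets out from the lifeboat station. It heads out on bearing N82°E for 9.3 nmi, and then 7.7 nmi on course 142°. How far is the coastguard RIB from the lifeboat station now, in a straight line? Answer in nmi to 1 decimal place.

Leg 1 (N82°E, 9.3 nmi): east 9.3 sin 82° = 9.21, north 9.3 cos 82° = 1.29
Leg 2 (142°, 7.7 nmi): east 7.7 sin 142° = 4.74, north 7.7 cos 142° = -6.07
Net: 13.95 east, -4.77 north. Distance = √((13.95)² + (-4.77)²) = 14.744 nmi.

14.7 nmi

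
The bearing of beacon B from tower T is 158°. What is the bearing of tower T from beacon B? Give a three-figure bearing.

338°

Back-bearing = 158° + 180° = 338°.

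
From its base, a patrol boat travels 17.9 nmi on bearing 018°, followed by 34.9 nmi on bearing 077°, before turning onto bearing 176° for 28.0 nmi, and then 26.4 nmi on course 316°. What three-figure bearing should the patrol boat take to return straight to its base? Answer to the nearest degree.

Leg 1 (018°, 17.9 nmi): east 17.9 sin 18° = 5.53, north 17.9 cos 18° = 17.02
Leg 2 (077°, 34.9 nmi): east 34.9 sin 77° = 34.01, north 34.9 cos 77° = 7.85
Leg 3 (176°, 28.0 nmi): east 28.0 sin 176° = 1.95, north 28.0 cos 176° = -27.93
Leg 4 (316°, 26.4 nmi): east 26.4 sin 316° = -18.34, north 26.4 cos 316° = 18.99
Net displacement: 23.15 east, 15.93 north. Direction back to start is (-23.15, -15.93): bearing = atan2(-23.15, -15.93) mod 360° = 235.46° ≈ 235°.

235°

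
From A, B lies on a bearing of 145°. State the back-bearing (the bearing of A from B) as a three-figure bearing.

325°

Back-bearing = 145° + 180° = 325°.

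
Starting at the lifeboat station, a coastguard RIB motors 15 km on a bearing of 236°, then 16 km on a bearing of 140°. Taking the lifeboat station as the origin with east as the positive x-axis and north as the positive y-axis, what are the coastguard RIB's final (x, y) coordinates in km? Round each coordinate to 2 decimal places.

(-2.15, -20.64)

Leg 1 (236°, 15 km): east 15 sin 236° = -12.44, north 15 cos 236° = -8.39
Leg 2 (140°, 16 km): east 16 sin 140° = 10.28, north 16 cos 140° = -12.26
Summing: -2.15 km east, -20.64 km north → (-2.15, -20.64).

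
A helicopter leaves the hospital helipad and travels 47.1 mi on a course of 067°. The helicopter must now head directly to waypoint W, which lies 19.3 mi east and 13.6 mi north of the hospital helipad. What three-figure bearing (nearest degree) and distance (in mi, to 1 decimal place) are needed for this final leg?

259°, 24.5 mi

Leg 1 (067°, 47.1 mi): east 47.1 sin 67° = 43.36, north 47.1 cos 67° = 18.40
Current position: (43.36, 18.40). Target: (19.3, 13.6). Remaining: Δeast = -24.06, Δnorth = -4.80.
Bearing = atan2(-24.06, -4.80) mod 360° = 258.71°; distance = √((-24.06)² + (-4.80)²) = 24.531 mi.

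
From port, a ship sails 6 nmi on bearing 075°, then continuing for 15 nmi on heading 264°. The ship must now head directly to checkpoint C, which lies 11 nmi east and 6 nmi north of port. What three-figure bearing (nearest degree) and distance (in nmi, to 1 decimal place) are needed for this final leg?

073°, 21.0 nmi

Leg 1 (075°, 6 nmi): east 6 sin 75° = 5.80, north 6 cos 75° = 1.55
Leg 2 (264°, 15 nmi): east 15 sin 264° = -14.92, north 15 cos 264° = -1.57
Current position: (-9.12, -0.02). Target: (11, 6). Remaining: Δeast = 20.12, Δnorth = 6.02.
Bearing = atan2(20.12, 6.02) mod 360° = 73.36°; distance = √((20.12)² + (6.02)²) = 21.002 nmi.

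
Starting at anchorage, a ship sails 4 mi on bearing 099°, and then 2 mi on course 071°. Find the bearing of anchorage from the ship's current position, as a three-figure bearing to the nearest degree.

270°

Leg 1 (099°, 4 mi): east 4 sin 99° = 3.95, north 4 cos 99° = -0.63
Leg 2 (071°, 2 mi): east 2 sin 71° = 1.89, north 2 cos 71° = 0.65
Net displacement: 5.84 east, 0.03 north. Direction back to start is (-5.84, -0.03): bearing = atan2(-5.84, -0.03) mod 360° = 269.75° ≈ 270°.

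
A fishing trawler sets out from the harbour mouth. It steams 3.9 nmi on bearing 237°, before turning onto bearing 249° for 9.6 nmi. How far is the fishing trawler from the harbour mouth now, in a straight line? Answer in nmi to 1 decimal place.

Leg 1 (237°, 3.9 nmi): east 3.9 sin 237° = -3.27, north 3.9 cos 237° = -2.12
Leg 2 (249°, 9.6 nmi): east 9.6 sin 249° = -8.96, north 9.6 cos 249° = -3.44
Net: -12.23 east, -5.56 north. Distance = √((-12.23)² + (-5.56)²) = 13.439 nmi.

13.4 nmi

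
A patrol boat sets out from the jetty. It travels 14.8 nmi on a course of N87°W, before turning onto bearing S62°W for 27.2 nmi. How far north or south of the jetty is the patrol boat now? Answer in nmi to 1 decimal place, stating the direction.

12.0 nmi south

Leg 1 (N87°W, 14.8 nmi): east 14.8 sin 273° = -14.78, north 14.8 cos 273° = 0.77
Leg 2 (S62°W, 27.2 nmi): east 27.2 sin 242° = -24.02, north 27.2 cos 242° = -12.77
Net north component: -12.00 nmi.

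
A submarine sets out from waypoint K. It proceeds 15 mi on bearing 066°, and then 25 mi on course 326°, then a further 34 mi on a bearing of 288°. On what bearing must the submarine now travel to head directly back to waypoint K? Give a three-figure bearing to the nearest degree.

139°

Leg 1 (066°, 15 mi): east 15 sin 66° = 13.70, north 15 cos 66° = 6.10
Leg 2 (326°, 25 mi): east 25 sin 326° = -13.98, north 25 cos 326° = 20.73
Leg 3 (288°, 34 mi): east 34 sin 288° = -32.34, north 34 cos 288° = 10.51
Net displacement: -32.61 east, 37.33 north. Direction back to start is (32.61, -37.33): bearing = atan2(32.61, -37.33) mod 360° = 138.86° ≈ 139°.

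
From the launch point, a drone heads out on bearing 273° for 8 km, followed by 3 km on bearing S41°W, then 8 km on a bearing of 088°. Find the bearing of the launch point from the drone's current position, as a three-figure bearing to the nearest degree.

Leg 1 (273°, 8 km): east 8 sin 273° = -7.99, north 8 cos 273° = 0.42
Leg 2 (S41°W, 3 km): east 3 sin 221° = -1.97, north 3 cos 221° = -2.26
Leg 3 (088°, 8 km): east 8 sin 88° = 8.00, north 8 cos 88° = 0.28
Net displacement: -1.96 east, -1.57 north. Direction back to start is (1.96, 1.57): bearing = atan2(1.96, 1.57) mod 360° = 51.40° ≈ 051°.

051°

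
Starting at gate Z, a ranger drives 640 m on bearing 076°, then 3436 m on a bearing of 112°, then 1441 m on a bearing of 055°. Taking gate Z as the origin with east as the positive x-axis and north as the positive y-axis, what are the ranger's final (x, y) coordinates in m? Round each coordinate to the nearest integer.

Leg 1 (076°, 640 m): east 640 sin 76° = 620.99, north 640 cos 76° = 154.83
Leg 2 (112°, 3436 m): east 3436 sin 112° = 3185.80, north 3436 cos 112° = -1287.15
Leg 3 (055°, 1441 m): east 1441 sin 55° = 1180.40, north 1441 cos 55° = 826.52
Summing: 4987.19 m east, -305.79 m north → (4987, -306).

(4987, -306)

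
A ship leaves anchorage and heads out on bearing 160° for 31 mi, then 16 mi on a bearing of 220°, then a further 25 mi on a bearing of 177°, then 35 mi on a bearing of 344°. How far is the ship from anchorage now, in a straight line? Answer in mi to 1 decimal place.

33.7 mi

Leg 1 (160°, 31 mi): east 31 sin 160° = 10.60, north 31 cos 160° = -29.13
Leg 2 (220°, 16 mi): east 16 sin 220° = -10.28, north 16 cos 220° = -12.26
Leg 3 (177°, 25 mi): east 25 sin 177° = 1.31, north 25 cos 177° = -24.97
Leg 4 (344°, 35 mi): east 35 sin 344° = -9.65, north 35 cos 344° = 33.64
Net: -8.02 east, -32.71 north. Distance = √((-8.02)² + (-32.71)²) = 33.678 mi.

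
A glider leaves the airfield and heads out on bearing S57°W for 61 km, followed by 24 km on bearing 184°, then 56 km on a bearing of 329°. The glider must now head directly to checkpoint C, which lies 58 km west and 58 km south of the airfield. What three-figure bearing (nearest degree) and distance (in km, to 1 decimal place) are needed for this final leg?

154°, 54.3 km

Leg 1 (S57°W, 61 km): east 61 sin 237° = -51.16, north 61 cos 237° = -33.22
Leg 2 (184°, 24 km): east 24 sin 184° = -1.67, north 24 cos 184° = -23.94
Leg 3 (329°, 56 km): east 56 sin 329° = -28.84, north 56 cos 329° = 48.00
Current position: (-81.68, -9.16). Target: (-58, -58). Remaining: Δeast = 23.68, Δnorth = -48.84.
Bearing = atan2(23.68, -48.84) mod 360° = 154.14°; distance = √((23.68)² + (-48.84)²) = 54.273 km.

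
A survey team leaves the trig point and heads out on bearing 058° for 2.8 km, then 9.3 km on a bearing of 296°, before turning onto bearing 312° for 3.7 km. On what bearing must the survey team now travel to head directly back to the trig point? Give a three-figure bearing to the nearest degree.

133°

Leg 1 (058°, 2.8 km): east 2.8 sin 58° = 2.37, north 2.8 cos 58° = 1.48
Leg 2 (296°, 9.3 km): east 9.3 sin 296° = -8.36, north 9.3 cos 296° = 4.08
Leg 3 (312°, 3.7 km): east 3.7 sin 312° = -2.75, north 3.7 cos 312° = 2.48
Net displacement: -8.73 east, 8.04 north. Direction back to start is (8.73, -8.04): bearing = atan2(8.73, -8.04) mod 360° = 132.62° ≈ 133°.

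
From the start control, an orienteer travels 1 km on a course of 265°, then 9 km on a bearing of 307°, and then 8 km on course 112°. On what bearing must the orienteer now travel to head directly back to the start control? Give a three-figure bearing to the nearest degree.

162°

Leg 1 (265°, 1 km): east 1 sin 265° = -1.00, north 1 cos 265° = -0.09
Leg 2 (307°, 9 km): east 9 sin 307° = -7.19, north 9 cos 307° = 5.42
Leg 3 (112°, 8 km): east 8 sin 112° = 7.42, north 8 cos 112° = -3.00
Net displacement: -0.77 east, 2.33 north. Direction back to start is (0.77, -2.33): bearing = atan2(0.77, -2.33) mod 360° = 161.81° ≈ 162°.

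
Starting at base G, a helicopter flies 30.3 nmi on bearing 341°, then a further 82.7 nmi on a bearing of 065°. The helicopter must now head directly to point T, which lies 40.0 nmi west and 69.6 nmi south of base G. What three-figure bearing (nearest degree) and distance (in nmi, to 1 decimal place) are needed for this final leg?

Leg 1 (341°, 30.3 nmi): east 30.3 sin 341° = -9.86, north 30.3 cos 341° = 28.65
Leg 2 (065°, 82.7 nmi): east 82.7 sin 65° = 74.95, north 82.7 cos 65° = 34.95
Current position: (65.09, 63.60). Target: (-40.0, -69.6). Remaining: Δeast = -105.09, Δnorth = -133.20.
Bearing = atan2(-105.09, -133.20) mod 360° = 218.27°; distance = √((-105.09)² + (-133.20)²) = 169.663 nmi.

218°, 169.7 nmi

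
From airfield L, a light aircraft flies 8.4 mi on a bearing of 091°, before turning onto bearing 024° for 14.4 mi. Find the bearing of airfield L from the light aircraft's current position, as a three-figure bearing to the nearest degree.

228°

Leg 1 (091°, 8.4 mi): east 8.4 sin 91° = 8.40, north 8.4 cos 91° = -0.15
Leg 2 (024°, 14.4 mi): east 14.4 sin 24° = 5.86, north 14.4 cos 24° = 13.16
Net displacement: 14.26 east, 13.01 north. Direction back to start is (-14.26, -13.01): bearing = atan2(-14.26, -13.01) mod 360° = 227.62° ≈ 228°.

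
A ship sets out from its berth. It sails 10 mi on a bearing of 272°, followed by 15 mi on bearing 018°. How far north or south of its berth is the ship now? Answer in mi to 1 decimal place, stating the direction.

14.6 mi north

Leg 1 (272°, 10 mi): east 10 sin 272° = -9.99, north 10 cos 272° = 0.35
Leg 2 (018°, 15 mi): east 15 sin 18° = 4.64, north 15 cos 18° = 14.27
Net north component: 14.61 mi.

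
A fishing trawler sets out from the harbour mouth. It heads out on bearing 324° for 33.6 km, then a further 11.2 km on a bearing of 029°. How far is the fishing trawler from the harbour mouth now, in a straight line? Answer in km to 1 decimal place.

39.7 km

Leg 1 (324°, 33.6 km): east 33.6 sin 324° = -19.75, north 33.6 cos 324° = 27.18
Leg 2 (029°, 11.2 km): east 11.2 sin 29° = 5.43, north 11.2 cos 29° = 9.80
Net: -14.32 east, 36.98 north. Distance = √((-14.32)² + (36.98)²) = 39.655 km.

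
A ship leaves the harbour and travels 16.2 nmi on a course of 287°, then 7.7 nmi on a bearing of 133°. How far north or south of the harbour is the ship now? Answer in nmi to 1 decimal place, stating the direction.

Leg 1 (287°, 16.2 nmi): east 16.2 sin 287° = -15.49, north 16.2 cos 287° = 4.74
Leg 2 (133°, 7.7 nmi): east 7.7 sin 133° = 5.63, north 7.7 cos 133° = -5.25
Net north component: -0.51 nmi.

0.5 nmi south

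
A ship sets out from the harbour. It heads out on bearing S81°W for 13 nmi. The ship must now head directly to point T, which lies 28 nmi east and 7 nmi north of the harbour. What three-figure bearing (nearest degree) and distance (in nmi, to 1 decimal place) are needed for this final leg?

078°, 41.8 nmi

Leg 1 (S81°W, 13 nmi): east 13 sin 261° = -12.84, north 13 cos 261° = -2.03
Current position: (-12.84, -2.03). Target: (28, 7). Remaining: Δeast = 40.84, Δnorth = 9.03.
Bearing = atan2(40.84, 9.03) mod 360° = 77.53°; distance = √((40.84)² + (9.03)²) = 41.827 nmi.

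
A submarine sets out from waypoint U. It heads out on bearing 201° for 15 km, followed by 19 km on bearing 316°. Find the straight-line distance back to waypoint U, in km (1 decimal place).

18.6 km

Leg 1 (201°, 15 km): east 15 sin 201° = -5.38, north 15 cos 201° = -14.00
Leg 2 (316°, 19 km): east 19 sin 316° = -13.20, north 19 cos 316° = 13.67
Net: -18.57 east, -0.34 north. Distance = √((-18.57)² + (-0.34)²) = 18.577 km.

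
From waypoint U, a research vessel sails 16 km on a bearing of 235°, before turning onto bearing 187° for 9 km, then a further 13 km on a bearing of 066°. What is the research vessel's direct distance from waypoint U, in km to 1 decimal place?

13.0 km

Leg 1 (235°, 16 km): east 16 sin 235° = -13.11, north 16 cos 235° = -9.18
Leg 2 (187°, 9 km): east 9 sin 187° = -1.10, north 9 cos 187° = -8.93
Leg 3 (066°, 13 km): east 13 sin 66° = 11.88, north 13 cos 66° = 5.29
Net: -2.33 east, -12.82 north. Distance = √((-2.33)² + (-12.82)²) = 13.032 km.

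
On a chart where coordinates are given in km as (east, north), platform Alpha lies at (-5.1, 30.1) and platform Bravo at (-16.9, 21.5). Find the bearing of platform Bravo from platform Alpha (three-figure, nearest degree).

234°

Δeast = -16.9 − -5.1 = -11.80; Δnorth = 21.5 − 30.1 = -8.60.
Bearing = atan2(Δeast, Δnorth) mod 360° = 233.91° ≈ 234°.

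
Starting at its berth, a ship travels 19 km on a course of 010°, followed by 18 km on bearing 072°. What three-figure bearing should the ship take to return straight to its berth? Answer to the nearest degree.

220°

Leg 1 (010°, 19 km): east 19 sin 10° = 3.30, north 19 cos 10° = 18.71
Leg 2 (072°, 18 km): east 18 sin 72° = 17.12, north 18 cos 72° = 5.56
Net displacement: 20.42 east, 24.27 north. Direction back to start is (-20.42, -24.27): bearing = atan2(-20.42, -24.27) mod 360° = 220.07° ≈ 220°.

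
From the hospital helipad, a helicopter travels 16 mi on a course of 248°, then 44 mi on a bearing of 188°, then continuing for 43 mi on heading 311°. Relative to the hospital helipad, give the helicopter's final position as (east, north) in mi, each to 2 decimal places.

(-53.41, -21.35)

Leg 1 (248°, 16 mi): east 16 sin 248° = -14.83, north 16 cos 248° = -5.99
Leg 2 (188°, 44 mi): east 44 sin 188° = -6.12, north 44 cos 188° = -43.57
Leg 3 (311°, 43 mi): east 43 sin 311° = -32.45, north 43 cos 311° = 28.21
Summing: -53.41 mi east, -21.35 mi north → (-53.41, -21.35).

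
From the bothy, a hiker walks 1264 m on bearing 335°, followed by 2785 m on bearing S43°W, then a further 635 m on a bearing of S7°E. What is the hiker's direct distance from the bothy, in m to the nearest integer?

2805 m

Leg 1 (335°, 1264 m): east 1264 sin 335° = -534.19, north 1264 cos 335° = 1145.57
Leg 2 (S43°W, 2785 m): east 2785 sin 223° = -1899.37, north 2785 cos 223° = -2036.82
Leg 3 (S7°E, 635 m): east 635 sin 173° = 77.39, north 635 cos 173° = -630.27
Net: -2356.17 east, -1521.51 north. Distance = √((-2356.17)² + (-1521.51)²) = 2804.734 m.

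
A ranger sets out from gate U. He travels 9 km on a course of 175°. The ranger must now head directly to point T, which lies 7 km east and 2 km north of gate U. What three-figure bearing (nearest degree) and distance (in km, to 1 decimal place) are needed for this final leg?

Leg 1 (175°, 9 km): east 9 sin 175° = 0.78, north 9 cos 175° = -8.97
Current position: (0.78, -8.97). Target: (7, 2). Remaining: Δeast = 6.22, Δnorth = 10.97.
Bearing = atan2(6.22, 10.97) mod 360° = 29.55°; distance = √((6.22)² + (10.97)²) = 12.605 km.

030°, 12.6 km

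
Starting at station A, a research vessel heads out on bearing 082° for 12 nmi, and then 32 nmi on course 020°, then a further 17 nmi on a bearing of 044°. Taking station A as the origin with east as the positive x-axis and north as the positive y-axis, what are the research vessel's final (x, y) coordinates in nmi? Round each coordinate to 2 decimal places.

(34.64, 43.97)

Leg 1 (082°, 12 nmi): east 12 sin 82° = 11.88, north 12 cos 82° = 1.67
Leg 2 (020°, 32 nmi): east 32 sin 20° = 10.94, north 32 cos 20° = 30.07
Leg 3 (044°, 17 nmi): east 17 sin 44° = 11.81, north 17 cos 44° = 12.23
Summing: 34.64 nmi east, 43.97 nmi north → (34.64, 43.97).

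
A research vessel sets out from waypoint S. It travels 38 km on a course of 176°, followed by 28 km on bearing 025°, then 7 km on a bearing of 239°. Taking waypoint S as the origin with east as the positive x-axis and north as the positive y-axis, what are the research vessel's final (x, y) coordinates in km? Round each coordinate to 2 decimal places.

(8.48, -16.14)

Leg 1 (176°, 38 km): east 38 sin 176° = 2.65, north 38 cos 176° = -37.91
Leg 2 (025°, 28 km): east 28 sin 25° = 11.83, north 28 cos 25° = 25.38
Leg 3 (239°, 7 km): east 7 sin 239° = -6.00, north 7 cos 239° = -3.61
Summing: 8.48 km east, -16.14 km north → (8.48, -16.14).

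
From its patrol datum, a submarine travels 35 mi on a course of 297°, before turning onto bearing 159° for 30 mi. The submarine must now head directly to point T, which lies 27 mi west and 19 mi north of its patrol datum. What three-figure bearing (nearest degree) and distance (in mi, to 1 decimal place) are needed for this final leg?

Leg 1 (297°, 35 mi): east 35 sin 297° = -31.19, north 35 cos 297° = 15.89
Leg 2 (159°, 30 mi): east 30 sin 159° = 10.75, north 30 cos 159° = -28.01
Current position: (-20.43, -12.12). Target: (-27, 19). Remaining: Δeast = -6.57, Δnorth = 31.12.
Bearing = atan2(-6.57, 31.12) mod 360° = 348.09°; distance = √((-6.57)² + (31.12)²) = 31.803 mi.

348°, 31.8 mi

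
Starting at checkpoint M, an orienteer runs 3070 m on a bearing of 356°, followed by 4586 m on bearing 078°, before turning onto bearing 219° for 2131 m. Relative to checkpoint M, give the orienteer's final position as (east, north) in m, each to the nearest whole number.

(2931, 2360)

Leg 1 (356°, 3070 m): east 3070 sin 356° = -214.15, north 3070 cos 356° = 3062.52
Leg 2 (078°, 4586 m): east 4586 sin 78° = 4485.78, north 4586 cos 78° = 953.48
Leg 3 (219°, 2131 m): east 2131 sin 219° = -1341.08, north 2131 cos 219° = -1656.10
Summing: 2930.55 m east, 2359.91 m north → (2931, 2360).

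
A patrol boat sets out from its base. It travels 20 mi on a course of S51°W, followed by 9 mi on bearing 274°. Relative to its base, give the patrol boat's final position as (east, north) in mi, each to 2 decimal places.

Leg 1 (S51°W, 20 mi): east 20 sin 231° = -15.54, north 20 cos 231° = -12.59
Leg 2 (274°, 9 mi): east 9 sin 274° = -8.98, north 9 cos 274° = 0.63
Summing: -24.52 mi east, -11.96 mi north → (-24.52, -11.96).

(-24.52, -11.96)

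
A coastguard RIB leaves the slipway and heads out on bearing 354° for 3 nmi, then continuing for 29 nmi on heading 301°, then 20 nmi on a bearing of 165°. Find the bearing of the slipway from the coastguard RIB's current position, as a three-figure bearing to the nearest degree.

Leg 1 (354°, 3 nmi): east 3 sin 354° = -0.31, north 3 cos 354° = 2.98
Leg 2 (301°, 29 nmi): east 29 sin 301° = -24.86, north 29 cos 301° = 14.94
Leg 3 (165°, 20 nmi): east 20 sin 165° = 5.18, north 20 cos 165° = -19.32
Net displacement: -20.00 east, -1.40 north. Direction back to start is (20.00, 1.40): bearing = atan2(20.00, 1.40) mod 360° = 86.00° ≈ 086°.

086°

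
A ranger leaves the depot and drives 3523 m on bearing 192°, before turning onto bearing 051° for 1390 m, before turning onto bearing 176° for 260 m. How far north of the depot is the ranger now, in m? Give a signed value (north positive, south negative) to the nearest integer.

Leg 1 (192°, 3523 m): east 3523 sin 192° = -732.47, north 3523 cos 192° = -3446.01
Leg 2 (051°, 1390 m): east 1390 sin 51° = 1080.23, north 1390 cos 51° = 874.76
Leg 3 (176°, 260 m): east 260 sin 176° = 18.14, north 260 cos 176° = -259.37
Net north component: -2830.63 m.

-2831 m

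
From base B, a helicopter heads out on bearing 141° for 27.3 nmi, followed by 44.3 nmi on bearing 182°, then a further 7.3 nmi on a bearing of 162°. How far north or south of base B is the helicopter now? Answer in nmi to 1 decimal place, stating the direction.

Leg 1 (141°, 27.3 nmi): east 27.3 sin 141° = 17.18, north 27.3 cos 141° = -21.22
Leg 2 (182°, 44.3 nmi): east 44.3 sin 182° = -1.55, north 44.3 cos 182° = -44.27
Leg 3 (162°, 7.3 nmi): east 7.3 sin 162° = 2.26, north 7.3 cos 162° = -6.94
Net north component: -72.43 nmi.

72.4 nmi south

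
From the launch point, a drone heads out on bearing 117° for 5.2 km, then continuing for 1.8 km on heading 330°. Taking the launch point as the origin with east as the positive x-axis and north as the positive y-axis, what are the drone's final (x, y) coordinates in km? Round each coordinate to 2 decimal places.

Leg 1 (117°, 5.2 km): east 5.2 sin 117° = 4.63, north 5.2 cos 117° = -2.36
Leg 2 (330°, 1.8 km): east 1.8 sin 330° = -0.90, north 1.8 cos 330° = 1.56
Summing: 3.73 km east, -0.80 km north → (3.73, -0.80).

(3.73, -0.80)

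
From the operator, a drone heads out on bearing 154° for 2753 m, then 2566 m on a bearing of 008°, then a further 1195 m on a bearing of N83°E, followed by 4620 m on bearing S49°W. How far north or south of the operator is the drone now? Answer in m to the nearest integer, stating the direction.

Leg 1 (154°, 2753 m): east 2753 sin 154° = 1206.84, north 2753 cos 154° = -2474.38
Leg 2 (008°, 2566 m): east 2566 sin 8° = 357.12, north 2566 cos 8° = 2541.03
Leg 3 (N83°E, 1195 m): east 1195 sin 83° = 1186.09, north 1195 cos 83° = 145.63
Leg 4 (S49°W, 4620 m): east 4620 sin 229° = -3486.76, north 4620 cos 229° = -3030.99
Net north component: -2818.71 m.

2819 m south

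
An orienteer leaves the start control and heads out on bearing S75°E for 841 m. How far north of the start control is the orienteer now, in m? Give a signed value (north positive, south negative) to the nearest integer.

Leg 1 (S75°E, 841 m): east 841 sin 105° = 812.34, north 841 cos 105° = -217.67
Net north component: -217.67 m.

-218 m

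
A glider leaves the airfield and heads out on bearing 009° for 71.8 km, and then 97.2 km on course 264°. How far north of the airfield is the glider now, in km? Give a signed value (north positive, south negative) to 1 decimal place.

60.8 km

Leg 1 (009°, 71.8 km): east 71.8 sin 9° = 11.23, north 71.8 cos 9° = 70.92
Leg 2 (264°, 97.2 km): east 97.2 sin 264° = -96.67, north 97.2 cos 264° = -10.16
Net north component: 60.76 km.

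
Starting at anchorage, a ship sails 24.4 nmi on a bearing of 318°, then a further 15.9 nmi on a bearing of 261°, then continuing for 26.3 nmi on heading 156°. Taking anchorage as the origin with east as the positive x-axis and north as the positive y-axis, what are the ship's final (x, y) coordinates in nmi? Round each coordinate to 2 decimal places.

(-21.33, -8.38)

Leg 1 (318°, 24.4 nmi): east 24.4 sin 318° = -16.33, north 24.4 cos 318° = 18.13
Leg 2 (261°, 15.9 nmi): east 15.9 sin 261° = -15.70, north 15.9 cos 261° = -2.49
Leg 3 (156°, 26.3 nmi): east 26.3 sin 156° = 10.70, north 26.3 cos 156° = -24.03
Summing: -21.33 nmi east, -8.38 nmi north → (-21.33, -8.38).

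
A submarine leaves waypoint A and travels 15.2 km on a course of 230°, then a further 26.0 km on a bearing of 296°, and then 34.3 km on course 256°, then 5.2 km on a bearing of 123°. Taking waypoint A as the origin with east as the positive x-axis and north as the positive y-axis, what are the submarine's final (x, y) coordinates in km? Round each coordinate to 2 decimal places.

Leg 1 (230°, 15.2 km): east 15.2 sin 230° = -11.64, north 15.2 cos 230° = -9.77
Leg 2 (296°, 26.0 km): east 26.0 sin 296° = -23.37, north 26.0 cos 296° = 11.40
Leg 3 (256°, 34.3 km): east 34.3 sin 256° = -33.28, north 34.3 cos 256° = -8.30
Leg 4 (123°, 5.2 km): east 5.2 sin 123° = 4.36, north 5.2 cos 123° = -2.83
Summing: -63.93 km east, -9.50 km north → (-63.93, -9.50).

(-63.93, -9.50)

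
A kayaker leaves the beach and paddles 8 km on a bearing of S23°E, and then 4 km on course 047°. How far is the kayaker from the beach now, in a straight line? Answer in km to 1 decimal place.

Leg 1 (S23°E, 8 km): east 8 sin 157° = 3.13, north 8 cos 157° = -7.36
Leg 2 (047°, 4 km): east 4 sin 47° = 2.93, north 4 cos 47° = 2.73
Net: 6.05 east, -4.64 north. Distance = √((6.05)² + (-4.64)²) = 7.623 km.

7.6 km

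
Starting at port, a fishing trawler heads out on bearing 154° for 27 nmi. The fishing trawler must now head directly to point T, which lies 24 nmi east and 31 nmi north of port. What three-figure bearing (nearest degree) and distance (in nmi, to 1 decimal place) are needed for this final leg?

012°, 56.6 nmi

Leg 1 (154°, 27 nmi): east 27 sin 154° = 11.84, north 27 cos 154° = -24.27
Current position: (11.84, -24.27). Target: (24, 31). Remaining: Δeast = 12.16, Δnorth = 55.27.
Bearing = atan2(12.16, 55.27) mod 360° = 12.41°; distance = √((12.16)² + (55.27)²) = 56.590 nmi.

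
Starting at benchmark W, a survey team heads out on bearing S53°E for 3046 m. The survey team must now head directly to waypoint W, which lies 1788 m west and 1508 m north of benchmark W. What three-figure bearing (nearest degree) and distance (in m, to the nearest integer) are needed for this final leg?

308°, 5383 m

Leg 1 (S53°E, 3046 m): east 3046 sin 127° = 2432.64, north 3046 cos 127° = -1833.13
Current position: (2432.64, -1833.13). Target: (-1788, 1508). Remaining: Δeast = -4220.64, Δnorth = 3341.13.
Bearing = atan2(-4220.64, 3341.13) mod 360° = 308.37°; distance = √((-4220.64)² + (3341.13)²) = 5383.026 m.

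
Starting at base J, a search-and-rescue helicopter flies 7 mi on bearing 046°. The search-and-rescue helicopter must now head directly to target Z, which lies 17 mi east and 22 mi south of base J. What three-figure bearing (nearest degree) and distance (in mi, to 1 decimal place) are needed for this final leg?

Leg 1 (046°, 7 mi): east 7 sin 46° = 5.04, north 7 cos 46° = 4.86
Current position: (5.04, 4.86). Target: (17, -22). Remaining: Δeast = 11.96, Δnorth = -26.86.
Bearing = atan2(11.96, -26.86) mod 360° = 155.99°; distance = √((11.96)² + (-26.86)²) = 29.407 mi.

156°, 29.4 mi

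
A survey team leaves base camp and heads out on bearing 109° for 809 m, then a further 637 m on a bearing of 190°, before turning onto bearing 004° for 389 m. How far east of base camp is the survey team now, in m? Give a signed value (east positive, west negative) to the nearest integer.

681 m

Leg 1 (109°, 809 m): east 809 sin 109° = 764.92, north 809 cos 109° = -263.38
Leg 2 (190°, 637 m): east 637 sin 190° = -110.61, north 637 cos 190° = -627.32
Leg 3 (004°, 389 m): east 389 sin 4° = 27.14, north 389 cos 4° = 388.05
Net east component: 681.45 m.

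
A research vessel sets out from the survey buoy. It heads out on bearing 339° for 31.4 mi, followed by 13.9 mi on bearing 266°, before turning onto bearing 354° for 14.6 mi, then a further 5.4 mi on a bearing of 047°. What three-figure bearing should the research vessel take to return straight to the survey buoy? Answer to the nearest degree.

154°

Leg 1 (339°, 31.4 mi): east 31.4 sin 339° = -11.25, north 31.4 cos 339° = 29.31
Leg 2 (266°, 13.9 mi): east 13.9 sin 266° = -13.87, north 13.9 cos 266° = -0.97
Leg 3 (354°, 14.6 mi): east 14.6 sin 354° = -1.53, north 14.6 cos 354° = 14.52
Leg 4 (047°, 5.4 mi): east 5.4 sin 47° = 3.95, north 5.4 cos 47° = 3.68
Net displacement: -22.70 east, 46.55 north. Direction back to start is (22.70, -46.55): bearing = atan2(22.70, -46.55) mod 360° = 154.01° ≈ 154°.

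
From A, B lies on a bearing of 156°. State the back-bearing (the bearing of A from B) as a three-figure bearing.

336°

Back-bearing = 156° + 180° = 336°.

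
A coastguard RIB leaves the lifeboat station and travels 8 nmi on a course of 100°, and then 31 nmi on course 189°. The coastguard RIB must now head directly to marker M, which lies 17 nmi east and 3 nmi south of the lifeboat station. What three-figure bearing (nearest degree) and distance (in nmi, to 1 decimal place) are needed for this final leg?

Leg 1 (100°, 8 nmi): east 8 sin 100° = 7.88, north 8 cos 100° = -1.39
Leg 2 (189°, 31 nmi): east 31 sin 189° = -4.85, north 31 cos 189° = -30.62
Current position: (3.03, -32.01). Target: (17, -3). Remaining: Δeast = 13.97, Δnorth = 29.01.
Bearing = atan2(13.97, 29.01) mod 360° = 25.72°; distance = √((13.97)² + (29.01)²) = 32.197 nmi.

026°, 32.2 nmi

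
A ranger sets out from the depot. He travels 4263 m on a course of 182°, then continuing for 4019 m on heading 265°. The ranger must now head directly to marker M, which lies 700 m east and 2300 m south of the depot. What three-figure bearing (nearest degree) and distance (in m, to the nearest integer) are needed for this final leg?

065°, 5375 m

Leg 1 (182°, 4263 m): east 4263 sin 182° = -148.78, north 4263 cos 182° = -4260.40
Leg 2 (265°, 4019 m): east 4019 sin 265° = -4003.71, north 4019 cos 265° = -350.28
Current position: (-4152.48, -4610.68). Target: (700, -2300). Remaining: Δeast = 4852.48, Δnorth = 2310.68.
Bearing = atan2(4852.48, 2310.68) mod 360° = 64.54°; distance = √((4852.48)² + (2310.68)²) = 5374.555 m.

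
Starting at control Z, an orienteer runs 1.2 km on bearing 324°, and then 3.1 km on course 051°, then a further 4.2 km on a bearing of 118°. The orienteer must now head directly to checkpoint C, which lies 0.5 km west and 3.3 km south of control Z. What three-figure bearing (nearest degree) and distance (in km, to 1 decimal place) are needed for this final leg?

Leg 1 (324°, 1.2 km): east 1.2 sin 324° = -0.71, north 1.2 cos 324° = 0.97
Leg 2 (051°, 3.1 km): east 3.1 sin 51° = 2.41, north 3.1 cos 51° = 1.95
Leg 3 (118°, 4.2 km): east 4.2 sin 118° = 3.71, north 4.2 cos 118° = -1.97
Current position: (5.41, 0.95). Target: (-0.5, -3.3). Remaining: Δeast = -5.91, Δnorth = -4.25.
Bearing = atan2(-5.91, -4.25) mod 360° = 234.29°; distance = √((-5.91)² + (-4.25)²) = 7.281 km.

234°, 7.3 km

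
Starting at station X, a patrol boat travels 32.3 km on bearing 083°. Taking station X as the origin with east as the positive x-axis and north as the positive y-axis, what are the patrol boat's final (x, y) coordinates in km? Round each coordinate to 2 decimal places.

(32.06, 3.94)

Leg 1 (083°, 32.3 km): east 32.3 sin 83° = 32.06, north 32.3 cos 83° = 3.94
Summing: 32.06 km east, 3.94 km north → (32.06, 3.94).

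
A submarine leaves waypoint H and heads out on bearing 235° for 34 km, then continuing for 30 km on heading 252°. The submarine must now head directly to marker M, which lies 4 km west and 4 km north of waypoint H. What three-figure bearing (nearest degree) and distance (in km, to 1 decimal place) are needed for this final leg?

Leg 1 (235°, 34 km): east 34 sin 235° = -27.85, north 34 cos 235° = -19.50
Leg 2 (252°, 30 km): east 30 sin 252° = -28.53, north 30 cos 252° = -9.27
Current position: (-56.38, -28.77). Target: (-4, 4). Remaining: Δeast = 52.38, Δnorth = 32.77.
Bearing = atan2(52.38, 32.77) mod 360° = 57.97°; distance = √((52.38)² + (32.77)²) = 61.790 km.

058°, 61.8 km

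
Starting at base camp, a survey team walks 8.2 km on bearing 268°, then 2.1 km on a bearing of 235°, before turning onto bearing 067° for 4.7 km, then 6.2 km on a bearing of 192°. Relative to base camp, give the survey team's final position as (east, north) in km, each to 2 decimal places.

(-6.88, -5.72)

Leg 1 (268°, 8.2 km): east 8.2 sin 268° = -8.20, north 8.2 cos 268° = -0.29
Leg 2 (235°, 2.1 km): east 2.1 sin 235° = -1.72, north 2.1 cos 235° = -1.20
Leg 3 (067°, 4.7 km): east 4.7 sin 67° = 4.33, north 4.7 cos 67° = 1.84
Leg 4 (192°, 6.2 km): east 6.2 sin 192° = -1.29, north 6.2 cos 192° = -6.06
Summing: -6.88 km east, -5.72 km north → (-6.88, -5.72).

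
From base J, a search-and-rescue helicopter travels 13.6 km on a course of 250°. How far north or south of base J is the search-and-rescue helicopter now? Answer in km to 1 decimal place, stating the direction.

4.7 km south

Leg 1 (250°, 13.6 km): east 13.6 sin 250° = -12.78, north 13.6 cos 250° = -4.65
Net north component: -4.65 km.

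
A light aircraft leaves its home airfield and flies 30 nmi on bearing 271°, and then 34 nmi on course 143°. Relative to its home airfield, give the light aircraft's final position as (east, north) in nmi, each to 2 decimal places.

(-9.53, -26.63)

Leg 1 (271°, 30 nmi): east 30 sin 271° = -30.00, north 30 cos 271° = 0.52
Leg 2 (143°, 34 nmi): east 34 sin 143° = 20.46, north 34 cos 143° = -27.15
Summing: -9.53 nmi east, -26.63 nmi north → (-9.53, -26.63).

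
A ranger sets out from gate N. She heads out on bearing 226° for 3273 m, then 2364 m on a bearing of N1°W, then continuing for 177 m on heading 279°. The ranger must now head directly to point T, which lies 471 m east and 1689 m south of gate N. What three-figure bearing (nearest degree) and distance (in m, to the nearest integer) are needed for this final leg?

Leg 1 (226°, 3273 m): east 3273 sin 226° = -2354.40, north 3273 cos 226° = -2273.62
Leg 2 (N1°W, 2364 m): east 2364 sin 359° = -41.26, north 2364 cos 359° = 2363.64
Leg 3 (279°, 177 m): east 177 sin 279° = -174.82, north 177 cos 279° = 27.69
Current position: (-2570.48, 117.71). Target: (471, -1689). Remaining: Δeast = 3041.48, Δnorth = -1806.71.
Bearing = atan2(3041.48, -1806.71) mod 360° = 120.71°; distance = √((3041.48)² + (-1806.71)²) = 3537.625 m.

121°, 3538 m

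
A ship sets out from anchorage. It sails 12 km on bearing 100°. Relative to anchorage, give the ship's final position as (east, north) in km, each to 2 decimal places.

(11.82, -2.08)

Leg 1 (100°, 12 km): east 12 sin 100° = 11.82, north 12 cos 100° = -2.08
Summing: 11.82 km east, -2.08 km north → (11.82, -2.08).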